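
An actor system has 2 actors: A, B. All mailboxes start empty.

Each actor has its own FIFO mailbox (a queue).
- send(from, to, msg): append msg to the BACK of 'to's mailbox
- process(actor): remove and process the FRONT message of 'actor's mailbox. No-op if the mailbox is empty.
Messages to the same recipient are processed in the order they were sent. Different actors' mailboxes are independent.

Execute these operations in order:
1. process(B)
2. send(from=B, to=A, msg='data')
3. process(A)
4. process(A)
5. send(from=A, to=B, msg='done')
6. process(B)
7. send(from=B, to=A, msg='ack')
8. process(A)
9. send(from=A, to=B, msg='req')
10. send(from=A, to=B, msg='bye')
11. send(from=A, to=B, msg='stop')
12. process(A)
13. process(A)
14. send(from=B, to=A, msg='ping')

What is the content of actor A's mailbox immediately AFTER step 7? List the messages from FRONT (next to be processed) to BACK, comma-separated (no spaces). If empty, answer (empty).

After 1 (process(B)): A:[] B:[]
After 2 (send(from=B, to=A, msg='data')): A:[data] B:[]
After 3 (process(A)): A:[] B:[]
After 4 (process(A)): A:[] B:[]
After 5 (send(from=A, to=B, msg='done')): A:[] B:[done]
After 6 (process(B)): A:[] B:[]
After 7 (send(from=B, to=A, msg='ack')): A:[ack] B:[]

ack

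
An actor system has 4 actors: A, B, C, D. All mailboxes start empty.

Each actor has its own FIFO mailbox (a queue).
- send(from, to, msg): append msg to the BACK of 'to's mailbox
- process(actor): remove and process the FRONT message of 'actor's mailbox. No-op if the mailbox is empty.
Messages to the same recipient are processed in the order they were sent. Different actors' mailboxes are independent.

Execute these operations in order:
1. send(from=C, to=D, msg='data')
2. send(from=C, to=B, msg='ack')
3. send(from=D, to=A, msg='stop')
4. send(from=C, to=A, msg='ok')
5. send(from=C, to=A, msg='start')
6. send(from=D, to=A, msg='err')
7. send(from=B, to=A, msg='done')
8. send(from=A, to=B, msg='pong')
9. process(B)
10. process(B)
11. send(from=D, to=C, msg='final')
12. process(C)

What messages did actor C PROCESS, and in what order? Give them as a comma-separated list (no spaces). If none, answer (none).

Answer: final

Derivation:
After 1 (send(from=C, to=D, msg='data')): A:[] B:[] C:[] D:[data]
After 2 (send(from=C, to=B, msg='ack')): A:[] B:[ack] C:[] D:[data]
After 3 (send(from=D, to=A, msg='stop')): A:[stop] B:[ack] C:[] D:[data]
After 4 (send(from=C, to=A, msg='ok')): A:[stop,ok] B:[ack] C:[] D:[data]
After 5 (send(from=C, to=A, msg='start')): A:[stop,ok,start] B:[ack] C:[] D:[data]
After 6 (send(from=D, to=A, msg='err')): A:[stop,ok,start,err] B:[ack] C:[] D:[data]
After 7 (send(from=B, to=A, msg='done')): A:[stop,ok,start,err,done] B:[ack] C:[] D:[data]
After 8 (send(from=A, to=B, msg='pong')): A:[stop,ok,start,err,done] B:[ack,pong] C:[] D:[data]
After 9 (process(B)): A:[stop,ok,start,err,done] B:[pong] C:[] D:[data]
After 10 (process(B)): A:[stop,ok,start,err,done] B:[] C:[] D:[data]
After 11 (send(from=D, to=C, msg='final')): A:[stop,ok,start,err,done] B:[] C:[final] D:[data]
After 12 (process(C)): A:[stop,ok,start,err,done] B:[] C:[] D:[data]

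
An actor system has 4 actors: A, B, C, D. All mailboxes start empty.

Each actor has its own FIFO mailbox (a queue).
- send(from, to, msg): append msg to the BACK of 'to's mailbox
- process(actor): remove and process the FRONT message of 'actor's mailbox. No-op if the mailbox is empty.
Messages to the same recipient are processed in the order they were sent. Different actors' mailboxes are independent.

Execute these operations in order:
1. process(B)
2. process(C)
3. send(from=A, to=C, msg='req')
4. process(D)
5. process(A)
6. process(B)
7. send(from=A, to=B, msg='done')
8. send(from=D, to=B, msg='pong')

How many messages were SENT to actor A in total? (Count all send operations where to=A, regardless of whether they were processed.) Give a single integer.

After 1 (process(B)): A:[] B:[] C:[] D:[]
After 2 (process(C)): A:[] B:[] C:[] D:[]
After 3 (send(from=A, to=C, msg='req')): A:[] B:[] C:[req] D:[]
After 4 (process(D)): A:[] B:[] C:[req] D:[]
After 5 (process(A)): A:[] B:[] C:[req] D:[]
After 6 (process(B)): A:[] B:[] C:[req] D:[]
After 7 (send(from=A, to=B, msg='done')): A:[] B:[done] C:[req] D:[]
After 8 (send(from=D, to=B, msg='pong')): A:[] B:[done,pong] C:[req] D:[]

Answer: 0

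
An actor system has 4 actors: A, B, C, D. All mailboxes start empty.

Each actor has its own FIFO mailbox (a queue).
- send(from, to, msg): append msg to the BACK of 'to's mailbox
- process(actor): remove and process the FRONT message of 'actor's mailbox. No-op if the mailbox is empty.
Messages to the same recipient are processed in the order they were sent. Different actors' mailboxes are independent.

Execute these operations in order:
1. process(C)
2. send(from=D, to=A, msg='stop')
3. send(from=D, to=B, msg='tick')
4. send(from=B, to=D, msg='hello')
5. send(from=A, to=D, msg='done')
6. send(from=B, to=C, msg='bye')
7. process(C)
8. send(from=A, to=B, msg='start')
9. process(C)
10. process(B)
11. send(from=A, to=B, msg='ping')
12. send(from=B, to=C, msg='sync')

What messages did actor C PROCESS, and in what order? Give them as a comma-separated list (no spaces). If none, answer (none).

Answer: bye

Derivation:
After 1 (process(C)): A:[] B:[] C:[] D:[]
After 2 (send(from=D, to=A, msg='stop')): A:[stop] B:[] C:[] D:[]
After 3 (send(from=D, to=B, msg='tick')): A:[stop] B:[tick] C:[] D:[]
After 4 (send(from=B, to=D, msg='hello')): A:[stop] B:[tick] C:[] D:[hello]
After 5 (send(from=A, to=D, msg='done')): A:[stop] B:[tick] C:[] D:[hello,done]
After 6 (send(from=B, to=C, msg='bye')): A:[stop] B:[tick] C:[bye] D:[hello,done]
After 7 (process(C)): A:[stop] B:[tick] C:[] D:[hello,done]
After 8 (send(from=A, to=B, msg='start')): A:[stop] B:[tick,start] C:[] D:[hello,done]
After 9 (process(C)): A:[stop] B:[tick,start] C:[] D:[hello,done]
After 10 (process(B)): A:[stop] B:[start] C:[] D:[hello,done]
After 11 (send(from=A, to=B, msg='ping')): A:[stop] B:[start,ping] C:[] D:[hello,done]
After 12 (send(from=B, to=C, msg='sync')): A:[stop] B:[start,ping] C:[sync] D:[hello,done]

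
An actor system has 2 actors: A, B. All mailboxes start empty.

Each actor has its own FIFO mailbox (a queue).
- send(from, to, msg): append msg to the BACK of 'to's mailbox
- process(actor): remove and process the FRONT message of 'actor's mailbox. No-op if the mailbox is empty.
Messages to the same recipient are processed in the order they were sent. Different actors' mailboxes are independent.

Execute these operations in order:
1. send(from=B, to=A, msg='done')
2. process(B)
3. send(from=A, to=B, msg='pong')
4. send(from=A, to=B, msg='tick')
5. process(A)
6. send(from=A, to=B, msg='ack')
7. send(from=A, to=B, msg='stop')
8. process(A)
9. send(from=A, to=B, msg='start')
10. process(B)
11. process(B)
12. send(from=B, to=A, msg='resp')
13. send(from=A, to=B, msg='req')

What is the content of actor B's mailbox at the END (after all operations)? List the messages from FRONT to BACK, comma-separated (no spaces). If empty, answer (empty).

After 1 (send(from=B, to=A, msg='done')): A:[done] B:[]
After 2 (process(B)): A:[done] B:[]
After 3 (send(from=A, to=B, msg='pong')): A:[done] B:[pong]
After 4 (send(from=A, to=B, msg='tick')): A:[done] B:[pong,tick]
After 5 (process(A)): A:[] B:[pong,tick]
After 6 (send(from=A, to=B, msg='ack')): A:[] B:[pong,tick,ack]
After 7 (send(from=A, to=B, msg='stop')): A:[] B:[pong,tick,ack,stop]
After 8 (process(A)): A:[] B:[pong,tick,ack,stop]
After 9 (send(from=A, to=B, msg='start')): A:[] B:[pong,tick,ack,stop,start]
After 10 (process(B)): A:[] B:[tick,ack,stop,start]
After 11 (process(B)): A:[] B:[ack,stop,start]
After 12 (send(from=B, to=A, msg='resp')): A:[resp] B:[ack,stop,start]
After 13 (send(from=A, to=B, msg='req')): A:[resp] B:[ack,stop,start,req]

Answer: ack,stop,start,req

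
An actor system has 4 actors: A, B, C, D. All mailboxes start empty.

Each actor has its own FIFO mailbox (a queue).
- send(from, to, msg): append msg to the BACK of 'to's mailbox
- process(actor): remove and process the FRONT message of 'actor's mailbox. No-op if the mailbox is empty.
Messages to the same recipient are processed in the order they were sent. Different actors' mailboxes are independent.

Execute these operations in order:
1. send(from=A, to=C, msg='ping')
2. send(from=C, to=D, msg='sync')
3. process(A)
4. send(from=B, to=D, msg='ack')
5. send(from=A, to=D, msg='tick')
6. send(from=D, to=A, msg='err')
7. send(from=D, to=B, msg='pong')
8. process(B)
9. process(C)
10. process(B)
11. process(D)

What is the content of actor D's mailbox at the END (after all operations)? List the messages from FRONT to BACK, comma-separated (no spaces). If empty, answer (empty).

After 1 (send(from=A, to=C, msg='ping')): A:[] B:[] C:[ping] D:[]
After 2 (send(from=C, to=D, msg='sync')): A:[] B:[] C:[ping] D:[sync]
After 3 (process(A)): A:[] B:[] C:[ping] D:[sync]
After 4 (send(from=B, to=D, msg='ack')): A:[] B:[] C:[ping] D:[sync,ack]
After 5 (send(from=A, to=D, msg='tick')): A:[] B:[] C:[ping] D:[sync,ack,tick]
After 6 (send(from=D, to=A, msg='err')): A:[err] B:[] C:[ping] D:[sync,ack,tick]
After 7 (send(from=D, to=B, msg='pong')): A:[err] B:[pong] C:[ping] D:[sync,ack,tick]
After 8 (process(B)): A:[err] B:[] C:[ping] D:[sync,ack,tick]
After 9 (process(C)): A:[err] B:[] C:[] D:[sync,ack,tick]
After 10 (process(B)): A:[err] B:[] C:[] D:[sync,ack,tick]
After 11 (process(D)): A:[err] B:[] C:[] D:[ack,tick]

Answer: ack,tick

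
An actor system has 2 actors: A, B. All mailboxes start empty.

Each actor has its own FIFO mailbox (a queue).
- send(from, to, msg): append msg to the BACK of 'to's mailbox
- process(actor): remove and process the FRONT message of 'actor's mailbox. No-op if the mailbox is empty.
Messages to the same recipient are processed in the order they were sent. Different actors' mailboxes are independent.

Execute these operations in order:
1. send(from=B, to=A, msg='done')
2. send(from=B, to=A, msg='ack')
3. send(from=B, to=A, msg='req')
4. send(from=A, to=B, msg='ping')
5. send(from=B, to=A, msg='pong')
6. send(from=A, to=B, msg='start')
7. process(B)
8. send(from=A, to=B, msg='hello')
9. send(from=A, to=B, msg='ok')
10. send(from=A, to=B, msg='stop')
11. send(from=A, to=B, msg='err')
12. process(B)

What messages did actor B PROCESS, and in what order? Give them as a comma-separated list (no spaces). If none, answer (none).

After 1 (send(from=B, to=A, msg='done')): A:[done] B:[]
After 2 (send(from=B, to=A, msg='ack')): A:[done,ack] B:[]
After 3 (send(from=B, to=A, msg='req')): A:[done,ack,req] B:[]
After 4 (send(from=A, to=B, msg='ping')): A:[done,ack,req] B:[ping]
After 5 (send(from=B, to=A, msg='pong')): A:[done,ack,req,pong] B:[ping]
After 6 (send(from=A, to=B, msg='start')): A:[done,ack,req,pong] B:[ping,start]
After 7 (process(B)): A:[done,ack,req,pong] B:[start]
After 8 (send(from=A, to=B, msg='hello')): A:[done,ack,req,pong] B:[start,hello]
After 9 (send(from=A, to=B, msg='ok')): A:[done,ack,req,pong] B:[start,hello,ok]
After 10 (send(from=A, to=B, msg='stop')): A:[done,ack,req,pong] B:[start,hello,ok,stop]
After 11 (send(from=A, to=B, msg='err')): A:[done,ack,req,pong] B:[start,hello,ok,stop,err]
After 12 (process(B)): A:[done,ack,req,pong] B:[hello,ok,stop,err]

Answer: ping,start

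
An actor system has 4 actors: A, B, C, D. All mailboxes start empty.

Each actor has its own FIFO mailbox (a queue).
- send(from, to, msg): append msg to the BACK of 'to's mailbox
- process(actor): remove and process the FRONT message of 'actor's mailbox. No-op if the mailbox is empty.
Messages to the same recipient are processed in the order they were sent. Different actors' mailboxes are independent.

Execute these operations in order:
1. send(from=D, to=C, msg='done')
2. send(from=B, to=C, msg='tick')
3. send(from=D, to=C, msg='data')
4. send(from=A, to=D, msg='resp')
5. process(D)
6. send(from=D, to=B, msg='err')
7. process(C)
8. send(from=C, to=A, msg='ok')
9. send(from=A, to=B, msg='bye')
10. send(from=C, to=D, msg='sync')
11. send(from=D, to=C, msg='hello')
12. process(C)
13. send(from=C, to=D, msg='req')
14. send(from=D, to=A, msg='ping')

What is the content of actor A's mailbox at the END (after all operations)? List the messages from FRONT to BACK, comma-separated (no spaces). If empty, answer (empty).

Answer: ok,ping

Derivation:
After 1 (send(from=D, to=C, msg='done')): A:[] B:[] C:[done] D:[]
After 2 (send(from=B, to=C, msg='tick')): A:[] B:[] C:[done,tick] D:[]
After 3 (send(from=D, to=C, msg='data')): A:[] B:[] C:[done,tick,data] D:[]
After 4 (send(from=A, to=D, msg='resp')): A:[] B:[] C:[done,tick,data] D:[resp]
After 5 (process(D)): A:[] B:[] C:[done,tick,data] D:[]
After 6 (send(from=D, to=B, msg='err')): A:[] B:[err] C:[done,tick,data] D:[]
After 7 (process(C)): A:[] B:[err] C:[tick,data] D:[]
After 8 (send(from=C, to=A, msg='ok')): A:[ok] B:[err] C:[tick,data] D:[]
After 9 (send(from=A, to=B, msg='bye')): A:[ok] B:[err,bye] C:[tick,data] D:[]
After 10 (send(from=C, to=D, msg='sync')): A:[ok] B:[err,bye] C:[tick,data] D:[sync]
After 11 (send(from=D, to=C, msg='hello')): A:[ok] B:[err,bye] C:[tick,data,hello] D:[sync]
After 12 (process(C)): A:[ok] B:[err,bye] C:[data,hello] D:[sync]
After 13 (send(from=C, to=D, msg='req')): A:[ok] B:[err,bye] C:[data,hello] D:[sync,req]
After 14 (send(from=D, to=A, msg='ping')): A:[ok,ping] B:[err,bye] C:[data,hello] D:[sync,req]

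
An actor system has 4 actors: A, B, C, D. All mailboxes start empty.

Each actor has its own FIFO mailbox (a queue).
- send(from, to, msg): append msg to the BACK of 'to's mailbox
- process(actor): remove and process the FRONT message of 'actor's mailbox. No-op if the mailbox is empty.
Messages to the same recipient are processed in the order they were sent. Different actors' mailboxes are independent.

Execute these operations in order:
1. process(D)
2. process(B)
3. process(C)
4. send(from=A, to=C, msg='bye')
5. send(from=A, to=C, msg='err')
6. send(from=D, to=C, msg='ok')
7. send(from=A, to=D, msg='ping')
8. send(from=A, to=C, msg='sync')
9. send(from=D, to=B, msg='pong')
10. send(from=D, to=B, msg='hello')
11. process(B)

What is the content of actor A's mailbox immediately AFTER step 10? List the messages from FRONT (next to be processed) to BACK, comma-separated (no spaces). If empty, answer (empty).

After 1 (process(D)): A:[] B:[] C:[] D:[]
After 2 (process(B)): A:[] B:[] C:[] D:[]
After 3 (process(C)): A:[] B:[] C:[] D:[]
After 4 (send(from=A, to=C, msg='bye')): A:[] B:[] C:[bye] D:[]
After 5 (send(from=A, to=C, msg='err')): A:[] B:[] C:[bye,err] D:[]
After 6 (send(from=D, to=C, msg='ok')): A:[] B:[] C:[bye,err,ok] D:[]
After 7 (send(from=A, to=D, msg='ping')): A:[] B:[] C:[bye,err,ok] D:[ping]
After 8 (send(from=A, to=C, msg='sync')): A:[] B:[] C:[bye,err,ok,sync] D:[ping]
After 9 (send(from=D, to=B, msg='pong')): A:[] B:[pong] C:[bye,err,ok,sync] D:[ping]
After 10 (send(from=D, to=B, msg='hello')): A:[] B:[pong,hello] C:[bye,err,ok,sync] D:[ping]

(empty)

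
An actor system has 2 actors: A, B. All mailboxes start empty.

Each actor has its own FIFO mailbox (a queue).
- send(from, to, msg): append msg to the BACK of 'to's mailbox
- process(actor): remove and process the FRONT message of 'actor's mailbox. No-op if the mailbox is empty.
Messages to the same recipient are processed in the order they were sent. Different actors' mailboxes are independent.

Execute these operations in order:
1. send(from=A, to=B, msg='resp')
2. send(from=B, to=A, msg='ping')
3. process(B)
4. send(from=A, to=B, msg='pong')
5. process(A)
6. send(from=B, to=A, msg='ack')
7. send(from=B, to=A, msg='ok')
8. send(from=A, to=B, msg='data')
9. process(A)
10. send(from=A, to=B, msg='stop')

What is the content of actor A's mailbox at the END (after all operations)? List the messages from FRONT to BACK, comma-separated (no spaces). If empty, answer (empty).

After 1 (send(from=A, to=B, msg='resp')): A:[] B:[resp]
After 2 (send(from=B, to=A, msg='ping')): A:[ping] B:[resp]
After 3 (process(B)): A:[ping] B:[]
After 4 (send(from=A, to=B, msg='pong')): A:[ping] B:[pong]
After 5 (process(A)): A:[] B:[pong]
After 6 (send(from=B, to=A, msg='ack')): A:[ack] B:[pong]
After 7 (send(from=B, to=A, msg='ok')): A:[ack,ok] B:[pong]
After 8 (send(from=A, to=B, msg='data')): A:[ack,ok] B:[pong,data]
After 9 (process(A)): A:[ok] B:[pong,data]
After 10 (send(from=A, to=B, msg='stop')): A:[ok] B:[pong,data,stop]

Answer: ok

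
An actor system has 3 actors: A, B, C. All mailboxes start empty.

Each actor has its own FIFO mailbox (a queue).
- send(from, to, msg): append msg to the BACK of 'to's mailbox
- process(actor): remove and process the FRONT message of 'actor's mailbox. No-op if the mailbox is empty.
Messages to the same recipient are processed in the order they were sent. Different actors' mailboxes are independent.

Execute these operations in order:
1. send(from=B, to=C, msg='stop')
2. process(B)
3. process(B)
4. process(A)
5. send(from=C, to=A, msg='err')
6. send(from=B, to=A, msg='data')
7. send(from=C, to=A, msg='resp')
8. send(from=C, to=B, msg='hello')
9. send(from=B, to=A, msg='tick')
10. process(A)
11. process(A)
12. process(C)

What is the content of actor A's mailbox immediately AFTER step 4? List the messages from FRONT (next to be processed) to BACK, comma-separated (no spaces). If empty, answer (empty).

After 1 (send(from=B, to=C, msg='stop')): A:[] B:[] C:[stop]
After 2 (process(B)): A:[] B:[] C:[stop]
After 3 (process(B)): A:[] B:[] C:[stop]
After 4 (process(A)): A:[] B:[] C:[stop]

(empty)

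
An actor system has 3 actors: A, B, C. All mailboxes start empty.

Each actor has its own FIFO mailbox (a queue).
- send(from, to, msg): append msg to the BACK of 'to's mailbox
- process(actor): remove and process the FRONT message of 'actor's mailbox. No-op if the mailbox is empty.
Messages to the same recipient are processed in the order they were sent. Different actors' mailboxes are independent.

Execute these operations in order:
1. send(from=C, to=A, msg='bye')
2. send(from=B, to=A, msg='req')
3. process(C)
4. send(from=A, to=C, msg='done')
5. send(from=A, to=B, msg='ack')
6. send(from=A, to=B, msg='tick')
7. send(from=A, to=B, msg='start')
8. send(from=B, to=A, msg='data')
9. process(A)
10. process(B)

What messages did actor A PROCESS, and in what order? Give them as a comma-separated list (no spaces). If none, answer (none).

After 1 (send(from=C, to=A, msg='bye')): A:[bye] B:[] C:[]
After 2 (send(from=B, to=A, msg='req')): A:[bye,req] B:[] C:[]
After 3 (process(C)): A:[bye,req] B:[] C:[]
After 4 (send(from=A, to=C, msg='done')): A:[bye,req] B:[] C:[done]
After 5 (send(from=A, to=B, msg='ack')): A:[bye,req] B:[ack] C:[done]
After 6 (send(from=A, to=B, msg='tick')): A:[bye,req] B:[ack,tick] C:[done]
After 7 (send(from=A, to=B, msg='start')): A:[bye,req] B:[ack,tick,start] C:[done]
After 8 (send(from=B, to=A, msg='data')): A:[bye,req,data] B:[ack,tick,start] C:[done]
After 9 (process(A)): A:[req,data] B:[ack,tick,start] C:[done]
After 10 (process(B)): A:[req,data] B:[tick,start] C:[done]

Answer: bye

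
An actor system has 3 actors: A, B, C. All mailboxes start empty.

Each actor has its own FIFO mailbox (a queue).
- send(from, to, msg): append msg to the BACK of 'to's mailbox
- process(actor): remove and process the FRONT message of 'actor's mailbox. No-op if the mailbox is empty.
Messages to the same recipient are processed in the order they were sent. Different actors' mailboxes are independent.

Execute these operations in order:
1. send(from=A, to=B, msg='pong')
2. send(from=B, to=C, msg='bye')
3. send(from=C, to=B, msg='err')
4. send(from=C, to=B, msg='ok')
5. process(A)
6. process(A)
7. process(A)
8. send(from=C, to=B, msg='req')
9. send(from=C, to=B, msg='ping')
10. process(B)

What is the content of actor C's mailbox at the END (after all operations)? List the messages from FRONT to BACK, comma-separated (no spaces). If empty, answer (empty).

After 1 (send(from=A, to=B, msg='pong')): A:[] B:[pong] C:[]
After 2 (send(from=B, to=C, msg='bye')): A:[] B:[pong] C:[bye]
After 3 (send(from=C, to=B, msg='err')): A:[] B:[pong,err] C:[bye]
After 4 (send(from=C, to=B, msg='ok')): A:[] B:[pong,err,ok] C:[bye]
After 5 (process(A)): A:[] B:[pong,err,ok] C:[bye]
After 6 (process(A)): A:[] B:[pong,err,ok] C:[bye]
After 7 (process(A)): A:[] B:[pong,err,ok] C:[bye]
After 8 (send(from=C, to=B, msg='req')): A:[] B:[pong,err,ok,req] C:[bye]
After 9 (send(from=C, to=B, msg='ping')): A:[] B:[pong,err,ok,req,ping] C:[bye]
After 10 (process(B)): A:[] B:[err,ok,req,ping] C:[bye]

Answer: bye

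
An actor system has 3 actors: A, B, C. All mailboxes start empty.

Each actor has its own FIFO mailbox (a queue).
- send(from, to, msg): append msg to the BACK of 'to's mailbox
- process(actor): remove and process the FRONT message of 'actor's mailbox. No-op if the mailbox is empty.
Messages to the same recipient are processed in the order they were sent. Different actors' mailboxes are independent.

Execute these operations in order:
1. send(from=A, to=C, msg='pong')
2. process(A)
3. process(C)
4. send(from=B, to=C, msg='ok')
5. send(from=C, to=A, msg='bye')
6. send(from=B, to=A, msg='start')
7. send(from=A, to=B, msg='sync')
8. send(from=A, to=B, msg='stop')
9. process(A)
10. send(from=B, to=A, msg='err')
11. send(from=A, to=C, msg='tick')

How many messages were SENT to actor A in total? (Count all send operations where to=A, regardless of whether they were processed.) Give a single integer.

Answer: 3

Derivation:
After 1 (send(from=A, to=C, msg='pong')): A:[] B:[] C:[pong]
After 2 (process(A)): A:[] B:[] C:[pong]
After 3 (process(C)): A:[] B:[] C:[]
After 4 (send(from=B, to=C, msg='ok')): A:[] B:[] C:[ok]
After 5 (send(from=C, to=A, msg='bye')): A:[bye] B:[] C:[ok]
After 6 (send(from=B, to=A, msg='start')): A:[bye,start] B:[] C:[ok]
After 7 (send(from=A, to=B, msg='sync')): A:[bye,start] B:[sync] C:[ok]
After 8 (send(from=A, to=B, msg='stop')): A:[bye,start] B:[sync,stop] C:[ok]
After 9 (process(A)): A:[start] B:[sync,stop] C:[ok]
After 10 (send(from=B, to=A, msg='err')): A:[start,err] B:[sync,stop] C:[ok]
After 11 (send(from=A, to=C, msg='tick')): A:[start,err] B:[sync,stop] C:[ok,tick]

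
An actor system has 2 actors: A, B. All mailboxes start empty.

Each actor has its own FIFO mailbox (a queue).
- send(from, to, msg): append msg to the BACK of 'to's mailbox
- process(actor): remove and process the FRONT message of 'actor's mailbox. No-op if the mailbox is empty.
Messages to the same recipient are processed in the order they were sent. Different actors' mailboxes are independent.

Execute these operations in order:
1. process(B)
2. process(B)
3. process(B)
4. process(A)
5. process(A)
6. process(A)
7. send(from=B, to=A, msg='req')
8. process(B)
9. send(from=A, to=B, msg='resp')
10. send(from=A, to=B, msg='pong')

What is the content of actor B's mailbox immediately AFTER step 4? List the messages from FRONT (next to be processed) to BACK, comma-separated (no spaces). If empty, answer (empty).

After 1 (process(B)): A:[] B:[]
After 2 (process(B)): A:[] B:[]
After 3 (process(B)): A:[] B:[]
After 4 (process(A)): A:[] B:[]

(empty)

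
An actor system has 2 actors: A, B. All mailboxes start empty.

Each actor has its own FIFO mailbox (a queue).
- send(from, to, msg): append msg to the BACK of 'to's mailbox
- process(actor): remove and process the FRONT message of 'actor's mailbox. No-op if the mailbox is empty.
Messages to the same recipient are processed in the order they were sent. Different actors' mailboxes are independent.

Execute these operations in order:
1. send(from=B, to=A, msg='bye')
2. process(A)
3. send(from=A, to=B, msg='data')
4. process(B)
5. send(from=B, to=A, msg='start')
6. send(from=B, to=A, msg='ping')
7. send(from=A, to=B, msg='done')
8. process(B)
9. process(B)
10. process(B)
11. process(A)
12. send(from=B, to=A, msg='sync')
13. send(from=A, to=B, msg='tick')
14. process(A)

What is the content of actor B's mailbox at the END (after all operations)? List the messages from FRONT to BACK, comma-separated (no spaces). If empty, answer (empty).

Answer: tick

Derivation:
After 1 (send(from=B, to=A, msg='bye')): A:[bye] B:[]
After 2 (process(A)): A:[] B:[]
After 3 (send(from=A, to=B, msg='data')): A:[] B:[data]
After 4 (process(B)): A:[] B:[]
After 5 (send(from=B, to=A, msg='start')): A:[start] B:[]
After 6 (send(from=B, to=A, msg='ping')): A:[start,ping] B:[]
After 7 (send(from=A, to=B, msg='done')): A:[start,ping] B:[done]
After 8 (process(B)): A:[start,ping] B:[]
After 9 (process(B)): A:[start,ping] B:[]
After 10 (process(B)): A:[start,ping] B:[]
After 11 (process(A)): A:[ping] B:[]
After 12 (send(from=B, to=A, msg='sync')): A:[ping,sync] B:[]
After 13 (send(from=A, to=B, msg='tick')): A:[ping,sync] B:[tick]
After 14 (process(A)): A:[sync] B:[tick]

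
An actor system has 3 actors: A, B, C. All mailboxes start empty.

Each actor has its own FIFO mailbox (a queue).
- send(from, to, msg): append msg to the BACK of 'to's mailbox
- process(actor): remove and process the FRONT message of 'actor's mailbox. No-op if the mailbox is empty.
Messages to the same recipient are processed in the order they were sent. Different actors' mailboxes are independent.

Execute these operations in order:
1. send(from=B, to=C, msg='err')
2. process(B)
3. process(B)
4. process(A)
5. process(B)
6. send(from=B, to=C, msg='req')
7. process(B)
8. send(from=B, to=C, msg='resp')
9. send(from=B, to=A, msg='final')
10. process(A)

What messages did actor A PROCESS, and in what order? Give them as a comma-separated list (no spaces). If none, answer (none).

Answer: final

Derivation:
After 1 (send(from=B, to=C, msg='err')): A:[] B:[] C:[err]
After 2 (process(B)): A:[] B:[] C:[err]
After 3 (process(B)): A:[] B:[] C:[err]
After 4 (process(A)): A:[] B:[] C:[err]
After 5 (process(B)): A:[] B:[] C:[err]
After 6 (send(from=B, to=C, msg='req')): A:[] B:[] C:[err,req]
After 7 (process(B)): A:[] B:[] C:[err,req]
After 8 (send(from=B, to=C, msg='resp')): A:[] B:[] C:[err,req,resp]
After 9 (send(from=B, to=A, msg='final')): A:[final] B:[] C:[err,req,resp]
After 10 (process(A)): A:[] B:[] C:[err,req,resp]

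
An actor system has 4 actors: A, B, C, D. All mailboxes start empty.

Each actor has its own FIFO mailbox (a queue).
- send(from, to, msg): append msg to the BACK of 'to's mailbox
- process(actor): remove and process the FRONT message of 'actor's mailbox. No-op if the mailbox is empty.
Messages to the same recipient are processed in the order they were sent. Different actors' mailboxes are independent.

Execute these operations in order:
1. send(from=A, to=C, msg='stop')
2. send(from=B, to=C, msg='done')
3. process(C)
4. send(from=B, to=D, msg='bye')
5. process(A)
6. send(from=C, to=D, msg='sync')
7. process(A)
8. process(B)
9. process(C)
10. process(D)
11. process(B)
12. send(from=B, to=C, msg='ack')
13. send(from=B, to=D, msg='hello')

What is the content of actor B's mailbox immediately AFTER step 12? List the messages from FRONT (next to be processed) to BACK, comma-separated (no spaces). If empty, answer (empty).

After 1 (send(from=A, to=C, msg='stop')): A:[] B:[] C:[stop] D:[]
After 2 (send(from=B, to=C, msg='done')): A:[] B:[] C:[stop,done] D:[]
After 3 (process(C)): A:[] B:[] C:[done] D:[]
After 4 (send(from=B, to=D, msg='bye')): A:[] B:[] C:[done] D:[bye]
After 5 (process(A)): A:[] B:[] C:[done] D:[bye]
After 6 (send(from=C, to=D, msg='sync')): A:[] B:[] C:[done] D:[bye,sync]
After 7 (process(A)): A:[] B:[] C:[done] D:[bye,sync]
After 8 (process(B)): A:[] B:[] C:[done] D:[bye,sync]
After 9 (process(C)): A:[] B:[] C:[] D:[bye,sync]
After 10 (process(D)): A:[] B:[] C:[] D:[sync]
After 11 (process(B)): A:[] B:[] C:[] D:[sync]
After 12 (send(from=B, to=C, msg='ack')): A:[] B:[] C:[ack] D:[sync]

(empty)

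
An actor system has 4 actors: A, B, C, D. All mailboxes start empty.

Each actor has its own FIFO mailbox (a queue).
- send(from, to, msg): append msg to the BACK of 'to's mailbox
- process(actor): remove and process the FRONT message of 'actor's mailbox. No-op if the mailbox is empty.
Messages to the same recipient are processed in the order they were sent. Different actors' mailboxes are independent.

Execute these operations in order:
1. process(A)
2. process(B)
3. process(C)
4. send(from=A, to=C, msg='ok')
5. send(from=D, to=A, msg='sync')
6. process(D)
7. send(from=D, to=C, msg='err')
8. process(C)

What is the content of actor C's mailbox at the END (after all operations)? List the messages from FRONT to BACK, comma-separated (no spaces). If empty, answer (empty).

Answer: err

Derivation:
After 1 (process(A)): A:[] B:[] C:[] D:[]
After 2 (process(B)): A:[] B:[] C:[] D:[]
After 3 (process(C)): A:[] B:[] C:[] D:[]
After 4 (send(from=A, to=C, msg='ok')): A:[] B:[] C:[ok] D:[]
After 5 (send(from=D, to=A, msg='sync')): A:[sync] B:[] C:[ok] D:[]
After 6 (process(D)): A:[sync] B:[] C:[ok] D:[]
After 7 (send(from=D, to=C, msg='err')): A:[sync] B:[] C:[ok,err] D:[]
After 8 (process(C)): A:[sync] B:[] C:[err] D:[]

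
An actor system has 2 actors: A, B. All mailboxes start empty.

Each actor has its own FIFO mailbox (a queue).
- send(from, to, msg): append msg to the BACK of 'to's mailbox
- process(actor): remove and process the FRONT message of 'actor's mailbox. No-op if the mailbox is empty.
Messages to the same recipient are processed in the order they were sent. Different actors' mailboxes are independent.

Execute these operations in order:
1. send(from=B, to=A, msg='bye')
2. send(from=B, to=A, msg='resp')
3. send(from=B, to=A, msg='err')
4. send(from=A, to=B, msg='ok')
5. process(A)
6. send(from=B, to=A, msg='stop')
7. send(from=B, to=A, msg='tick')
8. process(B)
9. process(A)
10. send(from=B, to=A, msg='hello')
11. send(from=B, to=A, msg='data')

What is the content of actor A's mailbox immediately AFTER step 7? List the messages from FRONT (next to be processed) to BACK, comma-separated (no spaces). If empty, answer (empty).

After 1 (send(from=B, to=A, msg='bye')): A:[bye] B:[]
After 2 (send(from=B, to=A, msg='resp')): A:[bye,resp] B:[]
After 3 (send(from=B, to=A, msg='err')): A:[bye,resp,err] B:[]
After 4 (send(from=A, to=B, msg='ok')): A:[bye,resp,err] B:[ok]
After 5 (process(A)): A:[resp,err] B:[ok]
After 6 (send(from=B, to=A, msg='stop')): A:[resp,err,stop] B:[ok]
After 7 (send(from=B, to=A, msg='tick')): A:[resp,err,stop,tick] B:[ok]

resp,err,stop,tick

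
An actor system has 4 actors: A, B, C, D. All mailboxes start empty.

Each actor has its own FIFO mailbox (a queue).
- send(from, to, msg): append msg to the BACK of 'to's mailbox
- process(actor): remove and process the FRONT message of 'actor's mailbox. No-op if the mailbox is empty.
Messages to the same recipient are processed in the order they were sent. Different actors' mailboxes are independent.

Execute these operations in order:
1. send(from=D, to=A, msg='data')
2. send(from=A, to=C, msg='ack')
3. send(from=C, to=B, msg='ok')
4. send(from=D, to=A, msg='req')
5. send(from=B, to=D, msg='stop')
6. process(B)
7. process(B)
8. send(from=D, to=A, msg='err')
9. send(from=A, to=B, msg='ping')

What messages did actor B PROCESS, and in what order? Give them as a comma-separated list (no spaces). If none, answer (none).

Answer: ok

Derivation:
After 1 (send(from=D, to=A, msg='data')): A:[data] B:[] C:[] D:[]
After 2 (send(from=A, to=C, msg='ack')): A:[data] B:[] C:[ack] D:[]
After 3 (send(from=C, to=B, msg='ok')): A:[data] B:[ok] C:[ack] D:[]
After 4 (send(from=D, to=A, msg='req')): A:[data,req] B:[ok] C:[ack] D:[]
After 5 (send(from=B, to=D, msg='stop')): A:[data,req] B:[ok] C:[ack] D:[stop]
After 6 (process(B)): A:[data,req] B:[] C:[ack] D:[stop]
After 7 (process(B)): A:[data,req] B:[] C:[ack] D:[stop]
After 8 (send(from=D, to=A, msg='err')): A:[data,req,err] B:[] C:[ack] D:[stop]
After 9 (send(from=A, to=B, msg='ping')): A:[data,req,err] B:[ping] C:[ack] D:[stop]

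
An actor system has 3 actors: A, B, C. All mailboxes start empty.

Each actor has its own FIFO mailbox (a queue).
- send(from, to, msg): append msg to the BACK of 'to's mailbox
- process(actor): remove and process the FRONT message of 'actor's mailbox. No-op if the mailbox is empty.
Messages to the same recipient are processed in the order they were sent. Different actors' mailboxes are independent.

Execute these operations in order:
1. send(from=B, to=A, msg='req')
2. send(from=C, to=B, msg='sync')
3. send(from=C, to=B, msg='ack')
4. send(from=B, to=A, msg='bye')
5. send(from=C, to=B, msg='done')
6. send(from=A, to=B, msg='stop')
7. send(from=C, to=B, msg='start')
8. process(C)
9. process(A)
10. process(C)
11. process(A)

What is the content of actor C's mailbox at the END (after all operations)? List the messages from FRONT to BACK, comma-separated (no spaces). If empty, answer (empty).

After 1 (send(from=B, to=A, msg='req')): A:[req] B:[] C:[]
After 2 (send(from=C, to=B, msg='sync')): A:[req] B:[sync] C:[]
After 3 (send(from=C, to=B, msg='ack')): A:[req] B:[sync,ack] C:[]
After 4 (send(from=B, to=A, msg='bye')): A:[req,bye] B:[sync,ack] C:[]
After 5 (send(from=C, to=B, msg='done')): A:[req,bye] B:[sync,ack,done] C:[]
After 6 (send(from=A, to=B, msg='stop')): A:[req,bye] B:[sync,ack,done,stop] C:[]
After 7 (send(from=C, to=B, msg='start')): A:[req,bye] B:[sync,ack,done,stop,start] C:[]
After 8 (process(C)): A:[req,bye] B:[sync,ack,done,stop,start] C:[]
After 9 (process(A)): A:[bye] B:[sync,ack,done,stop,start] C:[]
After 10 (process(C)): A:[bye] B:[sync,ack,done,stop,start] C:[]
After 11 (process(A)): A:[] B:[sync,ack,done,stop,start] C:[]

Answer: (empty)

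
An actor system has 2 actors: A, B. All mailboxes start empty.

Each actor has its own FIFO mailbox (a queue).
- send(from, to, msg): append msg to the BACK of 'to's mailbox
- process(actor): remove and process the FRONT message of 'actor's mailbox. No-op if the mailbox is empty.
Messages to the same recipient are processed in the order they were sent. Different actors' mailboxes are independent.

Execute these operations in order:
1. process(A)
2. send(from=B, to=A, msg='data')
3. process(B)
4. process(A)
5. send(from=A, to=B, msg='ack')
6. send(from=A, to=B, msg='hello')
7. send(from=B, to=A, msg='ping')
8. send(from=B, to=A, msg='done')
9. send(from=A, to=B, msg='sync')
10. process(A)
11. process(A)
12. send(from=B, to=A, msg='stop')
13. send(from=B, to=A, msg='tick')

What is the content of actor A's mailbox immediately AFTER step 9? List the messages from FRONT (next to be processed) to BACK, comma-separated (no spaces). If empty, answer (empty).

After 1 (process(A)): A:[] B:[]
After 2 (send(from=B, to=A, msg='data')): A:[data] B:[]
After 3 (process(B)): A:[data] B:[]
After 4 (process(A)): A:[] B:[]
After 5 (send(from=A, to=B, msg='ack')): A:[] B:[ack]
After 6 (send(from=A, to=B, msg='hello')): A:[] B:[ack,hello]
After 7 (send(from=B, to=A, msg='ping')): A:[ping] B:[ack,hello]
After 8 (send(from=B, to=A, msg='done')): A:[ping,done] B:[ack,hello]
After 9 (send(from=A, to=B, msg='sync')): A:[ping,done] B:[ack,hello,sync]

ping,done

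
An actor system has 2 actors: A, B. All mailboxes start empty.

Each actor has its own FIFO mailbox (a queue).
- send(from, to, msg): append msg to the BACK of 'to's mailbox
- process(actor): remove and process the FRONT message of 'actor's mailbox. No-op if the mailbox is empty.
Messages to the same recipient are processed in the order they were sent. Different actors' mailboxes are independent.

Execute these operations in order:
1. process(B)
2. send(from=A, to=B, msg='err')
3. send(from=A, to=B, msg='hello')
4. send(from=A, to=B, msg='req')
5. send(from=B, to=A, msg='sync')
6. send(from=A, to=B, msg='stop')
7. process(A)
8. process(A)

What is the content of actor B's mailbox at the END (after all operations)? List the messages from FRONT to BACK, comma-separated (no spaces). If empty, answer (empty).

Answer: err,hello,req,stop

Derivation:
After 1 (process(B)): A:[] B:[]
After 2 (send(from=A, to=B, msg='err')): A:[] B:[err]
After 3 (send(from=A, to=B, msg='hello')): A:[] B:[err,hello]
After 4 (send(from=A, to=B, msg='req')): A:[] B:[err,hello,req]
After 5 (send(from=B, to=A, msg='sync')): A:[sync] B:[err,hello,req]
After 6 (send(from=A, to=B, msg='stop')): A:[sync] B:[err,hello,req,stop]
After 7 (process(A)): A:[] B:[err,hello,req,stop]
After 8 (process(A)): A:[] B:[err,hello,req,stop]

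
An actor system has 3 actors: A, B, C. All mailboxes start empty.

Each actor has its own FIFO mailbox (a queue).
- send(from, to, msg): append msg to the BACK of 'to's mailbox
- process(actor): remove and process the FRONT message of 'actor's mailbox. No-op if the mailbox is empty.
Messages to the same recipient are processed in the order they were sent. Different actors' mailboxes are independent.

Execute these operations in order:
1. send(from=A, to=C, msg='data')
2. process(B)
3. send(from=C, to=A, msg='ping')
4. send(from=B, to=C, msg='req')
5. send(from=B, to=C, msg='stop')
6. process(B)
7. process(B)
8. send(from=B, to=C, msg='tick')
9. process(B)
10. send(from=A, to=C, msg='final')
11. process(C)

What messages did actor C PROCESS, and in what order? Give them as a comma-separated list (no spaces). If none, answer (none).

After 1 (send(from=A, to=C, msg='data')): A:[] B:[] C:[data]
After 2 (process(B)): A:[] B:[] C:[data]
After 3 (send(from=C, to=A, msg='ping')): A:[ping] B:[] C:[data]
After 4 (send(from=B, to=C, msg='req')): A:[ping] B:[] C:[data,req]
After 5 (send(from=B, to=C, msg='stop')): A:[ping] B:[] C:[data,req,stop]
After 6 (process(B)): A:[ping] B:[] C:[data,req,stop]
After 7 (process(B)): A:[ping] B:[] C:[data,req,stop]
After 8 (send(from=B, to=C, msg='tick')): A:[ping] B:[] C:[data,req,stop,tick]
After 9 (process(B)): A:[ping] B:[] C:[data,req,stop,tick]
After 10 (send(from=A, to=C, msg='final')): A:[ping] B:[] C:[data,req,stop,tick,final]
After 11 (process(C)): A:[ping] B:[] C:[req,stop,tick,final]

Answer: data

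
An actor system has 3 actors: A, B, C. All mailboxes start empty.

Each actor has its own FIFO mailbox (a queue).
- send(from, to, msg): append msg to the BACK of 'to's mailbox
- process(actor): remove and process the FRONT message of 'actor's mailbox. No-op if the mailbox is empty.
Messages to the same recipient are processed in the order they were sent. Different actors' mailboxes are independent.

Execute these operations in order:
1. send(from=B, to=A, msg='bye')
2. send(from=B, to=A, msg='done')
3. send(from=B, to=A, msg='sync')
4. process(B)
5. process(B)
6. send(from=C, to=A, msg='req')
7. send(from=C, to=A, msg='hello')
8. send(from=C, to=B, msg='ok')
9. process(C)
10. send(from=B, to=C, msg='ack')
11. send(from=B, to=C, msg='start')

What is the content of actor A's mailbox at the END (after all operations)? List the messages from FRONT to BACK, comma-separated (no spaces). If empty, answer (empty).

Answer: bye,done,sync,req,hello

Derivation:
After 1 (send(from=B, to=A, msg='bye')): A:[bye] B:[] C:[]
After 2 (send(from=B, to=A, msg='done')): A:[bye,done] B:[] C:[]
After 3 (send(from=B, to=A, msg='sync')): A:[bye,done,sync] B:[] C:[]
After 4 (process(B)): A:[bye,done,sync] B:[] C:[]
After 5 (process(B)): A:[bye,done,sync] B:[] C:[]
After 6 (send(from=C, to=A, msg='req')): A:[bye,done,sync,req] B:[] C:[]
After 7 (send(from=C, to=A, msg='hello')): A:[bye,done,sync,req,hello] B:[] C:[]
After 8 (send(from=C, to=B, msg='ok')): A:[bye,done,sync,req,hello] B:[ok] C:[]
After 9 (process(C)): A:[bye,done,sync,req,hello] B:[ok] C:[]
After 10 (send(from=B, to=C, msg='ack')): A:[bye,done,sync,req,hello] B:[ok] C:[ack]
After 11 (send(from=B, to=C, msg='start')): A:[bye,done,sync,req,hello] B:[ok] C:[ack,start]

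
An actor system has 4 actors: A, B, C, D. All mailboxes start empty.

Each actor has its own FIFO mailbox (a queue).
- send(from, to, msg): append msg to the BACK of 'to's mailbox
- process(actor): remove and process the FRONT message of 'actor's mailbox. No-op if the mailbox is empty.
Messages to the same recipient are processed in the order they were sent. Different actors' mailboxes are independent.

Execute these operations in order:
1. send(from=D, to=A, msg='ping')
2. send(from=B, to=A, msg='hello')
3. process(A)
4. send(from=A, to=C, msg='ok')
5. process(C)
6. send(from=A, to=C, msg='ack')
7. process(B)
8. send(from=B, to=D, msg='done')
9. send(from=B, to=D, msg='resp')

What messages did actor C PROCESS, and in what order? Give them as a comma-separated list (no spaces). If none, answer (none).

After 1 (send(from=D, to=A, msg='ping')): A:[ping] B:[] C:[] D:[]
After 2 (send(from=B, to=A, msg='hello')): A:[ping,hello] B:[] C:[] D:[]
After 3 (process(A)): A:[hello] B:[] C:[] D:[]
After 4 (send(from=A, to=C, msg='ok')): A:[hello] B:[] C:[ok] D:[]
After 5 (process(C)): A:[hello] B:[] C:[] D:[]
After 6 (send(from=A, to=C, msg='ack')): A:[hello] B:[] C:[ack] D:[]
After 7 (process(B)): A:[hello] B:[] C:[ack] D:[]
After 8 (send(from=B, to=D, msg='done')): A:[hello] B:[] C:[ack] D:[done]
After 9 (send(from=B, to=D, msg='resp')): A:[hello] B:[] C:[ack] D:[done,resp]

Answer: ok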